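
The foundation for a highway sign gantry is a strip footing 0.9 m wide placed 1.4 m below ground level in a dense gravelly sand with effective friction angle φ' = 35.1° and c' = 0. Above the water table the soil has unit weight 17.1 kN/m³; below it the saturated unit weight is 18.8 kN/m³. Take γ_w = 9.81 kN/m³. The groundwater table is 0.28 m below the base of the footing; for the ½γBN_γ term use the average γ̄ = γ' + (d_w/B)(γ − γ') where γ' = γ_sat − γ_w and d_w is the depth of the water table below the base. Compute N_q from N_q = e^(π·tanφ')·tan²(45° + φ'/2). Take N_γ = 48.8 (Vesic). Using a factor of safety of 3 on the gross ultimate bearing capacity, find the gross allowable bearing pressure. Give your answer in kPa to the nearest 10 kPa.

q_all ≈ 350 kPa

N_q = e^(π·tan35.1°)·tan²(62.55°) = 33.71.
q = γ·D_f = 17.1 × 1.4 = 23.94 kPa.
γ' = 8.99 kN/m³; averaging over the depth B below the base, γ̄ = γ' + (d_w/B)(γ − γ') = 11.513 kN/m³.
q·N_q = 23.94 × 33.713 = 807.09 kPa
0.5·γ·B·N_γ = 0.5 × 11.513 × 0.9 × 48.8 = 252.83 kPa
q_ult = 807.09 + 252.83 = 1059.9 kPa.
q_all = 1059.9 / 3 = 353.31 kPa.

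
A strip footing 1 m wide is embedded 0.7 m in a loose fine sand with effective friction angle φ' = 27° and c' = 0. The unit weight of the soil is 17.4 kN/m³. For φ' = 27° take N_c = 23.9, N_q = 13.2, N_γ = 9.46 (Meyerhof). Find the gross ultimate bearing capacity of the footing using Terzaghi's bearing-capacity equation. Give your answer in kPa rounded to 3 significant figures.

q = γ·D_f = 17.4 × 0.7 = 12.18 kPa.
q·N_q = 12.18 × 13.2 = 160.78 kPa
0.5·γ·B·N_γ = 0.5 × 17.4 × 1 × 9.46 = 82.302 kPa
q_ult = 160.78 + 82.302 = 243.08 kPa.

q_ult ≈ 243 kPa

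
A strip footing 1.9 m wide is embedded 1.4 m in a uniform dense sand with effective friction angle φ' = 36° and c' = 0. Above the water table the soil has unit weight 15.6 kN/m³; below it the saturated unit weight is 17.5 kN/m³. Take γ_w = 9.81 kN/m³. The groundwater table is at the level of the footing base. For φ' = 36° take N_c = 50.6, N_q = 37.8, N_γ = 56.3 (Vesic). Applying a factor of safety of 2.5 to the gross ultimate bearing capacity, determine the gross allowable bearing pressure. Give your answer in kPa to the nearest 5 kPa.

q_all ≈ 495 kPa

Overburden at base level: q = 15.6 × 1.4 = 21.84 kPa.
Below the base the soil is submerged, so the ½γBN_γ term uses γ' = 17.5 − 9.81 = 7.69 kN/m³.
Surcharge term q·N_q = 21.84 × 37.8 = 825.55 kPa; self-weight term 0.5·γ·B·N_γ = 0.5 × 7.69 × 1.9 × 56.3 = 411.3 kPa.
q_ult = 825.55 + 411.3 = 1236.9 kPa.
q_all = q_ult / FS = 1236.9 / 2.5 = 494.74 kPa.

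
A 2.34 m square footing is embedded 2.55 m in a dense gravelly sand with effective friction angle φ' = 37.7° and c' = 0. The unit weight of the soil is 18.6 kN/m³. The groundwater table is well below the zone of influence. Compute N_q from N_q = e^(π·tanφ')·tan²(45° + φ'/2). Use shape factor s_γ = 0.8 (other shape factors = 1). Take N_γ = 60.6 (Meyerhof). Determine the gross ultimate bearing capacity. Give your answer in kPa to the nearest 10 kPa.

q_ult ≈ 3290 kPa

tan37.7° = 0.7729, so N_q = e^(π×0.7729)·tan²(63.85°) = 11.337 × 4.148 = 47.03.
Effective surcharge at the founding depth q = γ·D_f = 18.6 × 2.55 = 47.43 kPa.
q_ult = q·N_q + 0.5·γ·B·N_γ·s_γ
     = 47.43 × 47.031 + 0.5 × 18.6 × 2.34 × 60.6 × 0.8
     = 2230.7 + 1055 = 3285.7 kPa.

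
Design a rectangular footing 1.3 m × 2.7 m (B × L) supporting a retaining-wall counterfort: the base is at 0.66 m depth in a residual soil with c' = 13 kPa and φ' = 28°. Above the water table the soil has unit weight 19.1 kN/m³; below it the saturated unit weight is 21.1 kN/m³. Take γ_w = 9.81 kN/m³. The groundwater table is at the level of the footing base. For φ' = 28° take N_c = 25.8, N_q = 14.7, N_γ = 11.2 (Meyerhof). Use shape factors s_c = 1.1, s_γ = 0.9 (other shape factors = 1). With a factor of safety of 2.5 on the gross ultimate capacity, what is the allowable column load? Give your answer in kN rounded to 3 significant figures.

P_all ≈ 882 kN

Effective surcharge at the founding depth q = γ·D_f = 19.1 × 0.66 = 12.606 kPa.
The water table coincides with the base, so in the self-weight term γ → γ' = 11.29 kN/m³.
q_ult = c·N_c·s_c + q·N_q + 0.5·γ·B·N_γ·s_γ
     = 13 × 25.8 × 1.1 + 12.606 × 14.7 + 0.5 × 11.29 × 1.3 × 11.2 × 0.9
     = 368.94 + 185.31 + 73.972 = 628.22 kPa.
Gross allowable pressure q_all = 628.22 / 2.5 = 251.29 kPa.
Footing area = 3.51 m², so allowable column load = 251.29 × 3.51 = 882.02 kN.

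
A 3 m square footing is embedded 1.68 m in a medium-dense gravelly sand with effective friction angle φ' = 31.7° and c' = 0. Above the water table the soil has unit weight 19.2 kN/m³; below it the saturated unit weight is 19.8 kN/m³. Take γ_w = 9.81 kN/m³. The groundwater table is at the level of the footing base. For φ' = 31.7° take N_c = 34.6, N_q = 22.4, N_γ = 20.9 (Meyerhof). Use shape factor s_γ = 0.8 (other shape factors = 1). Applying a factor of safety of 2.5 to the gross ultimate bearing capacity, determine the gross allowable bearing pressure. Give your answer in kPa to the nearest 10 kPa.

Effective surcharge at the founding depth q = γ·D_f = 19.2 × 1.68 = 32.256 kPa.
The water table coincides with the base, so in the self-weight term γ → γ' = 9.99 kN/m³.
q_ult = q·N_q + 0.5·γ·B·N_γ·s_γ
     = 32.256 × 22.4 + 0.5 × 9.99 × 3 × 20.9 × 0.8
     = 722.53 + 250.55 = 973.08 kPa.
q_all = q_ult / FS = 973.08 / 2.5 = 389.23 kPa.

q_all ≈ 390 kPa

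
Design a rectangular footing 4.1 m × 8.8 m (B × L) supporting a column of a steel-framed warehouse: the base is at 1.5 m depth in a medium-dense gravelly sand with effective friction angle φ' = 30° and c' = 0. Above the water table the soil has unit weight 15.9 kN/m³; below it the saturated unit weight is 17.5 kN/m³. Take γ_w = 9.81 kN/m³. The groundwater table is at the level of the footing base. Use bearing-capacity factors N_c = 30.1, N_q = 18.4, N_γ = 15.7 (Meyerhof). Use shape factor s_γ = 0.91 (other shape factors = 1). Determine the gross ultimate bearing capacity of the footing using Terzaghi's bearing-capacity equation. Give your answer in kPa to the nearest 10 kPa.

q_ult ≈ 660 kPa

q = γ·D_f = 15.9 × 1.5 = 23.85 kPa.
For the ½γBN_γ term take γ' = 17.5 − 9.81 = 7.69 kN/m³ (soil below base is submerged).
q·N_q = 23.85 × 18.4 = 438.84 kPa
0.5·γ·B·N_γ·s_γ = 0.5 × 7.69 × 4.1 × 15.7 × 0.91 = 225.23 kPa
q_ult = 438.84 + 225.23 = 664.07 kPa.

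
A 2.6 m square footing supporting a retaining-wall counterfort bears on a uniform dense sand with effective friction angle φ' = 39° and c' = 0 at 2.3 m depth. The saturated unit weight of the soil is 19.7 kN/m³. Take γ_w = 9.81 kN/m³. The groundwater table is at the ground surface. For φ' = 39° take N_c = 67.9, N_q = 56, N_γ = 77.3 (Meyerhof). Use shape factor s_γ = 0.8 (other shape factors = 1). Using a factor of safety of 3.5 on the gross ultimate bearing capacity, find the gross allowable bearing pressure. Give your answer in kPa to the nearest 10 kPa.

Water table at ground surface, so effective unit weight γ' = 19.7 − 9.81 = 9.89 kN/m³ is used throughout; overburden q = 9.89 × 2.3 = 22.747 kPa; the same γ' applies in the ½γBN_γ term.
Surcharge term q·N_q = 22.747 × 56 = 1273.8 kPa; self-weight term 0.5·γ·B·N_γ·s_γ = 0.5 × 9.89 × 2.6 × 77.3 × 0.8 = 795.08 kPa.
q_ult = 1273.8 + 795.08 = 2068.9 kPa.
q_all = 2068.9 / 3.5 = 591.12 kPa.

q_all ≈ 590 kPa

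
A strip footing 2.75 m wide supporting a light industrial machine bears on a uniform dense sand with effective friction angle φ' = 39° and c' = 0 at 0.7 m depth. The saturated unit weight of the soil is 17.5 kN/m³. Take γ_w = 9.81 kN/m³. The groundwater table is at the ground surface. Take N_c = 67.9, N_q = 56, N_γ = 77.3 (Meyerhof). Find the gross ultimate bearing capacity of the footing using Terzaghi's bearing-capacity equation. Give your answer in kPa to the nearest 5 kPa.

With the water table at the surface the whole profile is submerged: γ' = 17.5 − 9.81 = 7.69 kN/m³, so q = γ'·D_f = 5.383 kPa; the same γ' applies in the ½γBN_γ term.
q_ult = q·N_q + 0.5·γ·B·N_γ
     = 5.383 × 56 + 0.5 × 7.69 × 2.75 × 77.3
     = 301.45 + 817.35 = 1118.8 kPa.

q_ult ≈ 1120 kPa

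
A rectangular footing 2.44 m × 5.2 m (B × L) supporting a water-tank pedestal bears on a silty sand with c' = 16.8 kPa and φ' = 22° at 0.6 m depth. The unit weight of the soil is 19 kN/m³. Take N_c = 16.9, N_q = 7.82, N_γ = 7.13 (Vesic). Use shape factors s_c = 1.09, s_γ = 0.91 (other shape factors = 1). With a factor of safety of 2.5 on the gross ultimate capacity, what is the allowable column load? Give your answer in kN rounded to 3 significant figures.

P_all ≈ 2790 kN

Effective surcharge at the founding depth q = γ·D_f = 19 × 0.6 = 11.4 kPa.
q_ult = c·N_c·s_c + q·N_q + 0.5·γ·B·N_γ·s_γ
     = 16.8 × 16.9 × 1.09 + 11.4 × 7.82 + 0.5 × 19 × 2.44 × 7.13 × 0.91
     = 309.47 + 89.148 + 150.4 = 549.02 kPa.
Gross allowable pressure q_all = 549.02 / 2.5 = 219.61 kPa.
Footing area = 12.688 m², so allowable column load = 219.61 × 12.688 = 2786.4 kN.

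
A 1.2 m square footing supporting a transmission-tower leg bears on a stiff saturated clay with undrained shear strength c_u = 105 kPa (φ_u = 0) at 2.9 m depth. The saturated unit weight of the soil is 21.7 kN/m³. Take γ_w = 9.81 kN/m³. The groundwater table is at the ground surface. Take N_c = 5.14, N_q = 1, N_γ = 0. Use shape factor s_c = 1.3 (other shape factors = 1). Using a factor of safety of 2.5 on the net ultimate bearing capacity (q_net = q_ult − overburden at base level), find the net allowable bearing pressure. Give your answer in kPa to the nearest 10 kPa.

Water table at ground surface, so effective unit weight γ' = 21.7 − 9.81 = 11.89 kN/m³ is used throughout; overburden q = 11.89 × 2.9 = 34.481 kPa.
Cohesion term c·N_c·s_c = 105 × 5.14 × 1.3 = 701.61 kPa; surcharge term q·N_q = 34.481 × 1 = 34.481 kPa.
q_ult = 701.61 + 34.481 = 736.09 kPa.
q_net = 736.09 − 34.481 = 701.61 kPa.
q_all(net) = 701.61 / 2.5 = 280.64 kPa.

q_all(net) ≈ 280 kPa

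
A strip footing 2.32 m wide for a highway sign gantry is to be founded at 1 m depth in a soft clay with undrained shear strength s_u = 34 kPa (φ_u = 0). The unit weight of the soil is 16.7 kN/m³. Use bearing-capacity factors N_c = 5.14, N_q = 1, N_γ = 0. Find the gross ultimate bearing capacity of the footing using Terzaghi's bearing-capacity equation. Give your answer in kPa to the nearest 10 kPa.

Effective surcharge at the founding depth q = γ·D_f = 16.7 × 1 = 16.7 kPa.
q_ult = c·N_c + q·N_q
     = 34 × 5.14 + 16.7 × 1
     = 174.76 + 16.7 = 191.46 kPa.

q_ult ≈ 190 kPa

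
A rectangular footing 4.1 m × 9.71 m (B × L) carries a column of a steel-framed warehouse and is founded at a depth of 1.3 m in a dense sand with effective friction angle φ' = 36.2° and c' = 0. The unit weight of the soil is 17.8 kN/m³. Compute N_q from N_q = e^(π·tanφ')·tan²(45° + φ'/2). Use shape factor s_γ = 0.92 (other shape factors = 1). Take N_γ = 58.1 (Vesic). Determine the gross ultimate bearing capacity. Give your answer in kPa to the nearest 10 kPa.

q_ult ≈ 2850 kPa

tan36.2° = 0.7319, so N_q = e^(π×0.7319)·tan²(63.1°) = 9.967 × 3.885 = 38.73.
Effective surcharge at the founding depth q = γ·D_f = 17.8 × 1.3 = 23.14 kPa.
q_ult = q·N_q + 0.5·γ·B·N_γ·s_γ
     = 23.14 × 38.725 + 0.5 × 17.8 × 4.1 × 58.1 × 0.92
     = 896.1 + 1950.5 = 2846.6 kPa.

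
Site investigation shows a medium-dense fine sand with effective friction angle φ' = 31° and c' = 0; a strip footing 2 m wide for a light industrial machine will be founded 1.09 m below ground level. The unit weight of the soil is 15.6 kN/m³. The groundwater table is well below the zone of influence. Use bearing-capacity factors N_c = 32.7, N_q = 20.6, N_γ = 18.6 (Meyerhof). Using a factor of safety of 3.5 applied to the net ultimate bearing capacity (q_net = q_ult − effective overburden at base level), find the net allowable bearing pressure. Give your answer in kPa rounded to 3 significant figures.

q_all(net) ≈ 178 kPa

q = γ·D_f = 15.6 × 1.09 = 17.004 kPa.
q·N_q = 17.004 × 20.6 = 350.28 kPa
0.5·γ·B·N_γ = 0.5 × 15.6 × 2 × 18.6 = 290.16 kPa
q_ult = 350.28 + 290.16 = 640.44 kPa.
Net ultimate: q_net = 640.44 − 17.004 = 623.44 kPa.
q_all(net) = 623.44 / 3.5 = 178.13 kPa.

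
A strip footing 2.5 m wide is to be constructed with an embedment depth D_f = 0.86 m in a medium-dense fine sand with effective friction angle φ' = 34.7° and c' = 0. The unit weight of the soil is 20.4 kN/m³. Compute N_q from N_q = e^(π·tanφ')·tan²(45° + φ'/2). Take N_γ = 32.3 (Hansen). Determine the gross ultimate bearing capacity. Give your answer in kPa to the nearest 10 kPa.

q_ult ≈ 1390 kPa

tan34.7° = 0.6924, so N_q = e^(π×0.6924)·tan²(62.35°) = 8.805 × 3.643 = 32.08.
Overburden at base level: q = 20.4 × 0.86 = 17.544 kPa.
Surcharge term q·N_q = 17.544 × 32.081 = 562.82 kPa; self-weight term 0.5·γ·B·N_γ = 0.5 × 20.4 × 2.5 × 32.3 = 823.65 kPa.
q_ult = 562.82 + 823.65 = 1386.5 kPa.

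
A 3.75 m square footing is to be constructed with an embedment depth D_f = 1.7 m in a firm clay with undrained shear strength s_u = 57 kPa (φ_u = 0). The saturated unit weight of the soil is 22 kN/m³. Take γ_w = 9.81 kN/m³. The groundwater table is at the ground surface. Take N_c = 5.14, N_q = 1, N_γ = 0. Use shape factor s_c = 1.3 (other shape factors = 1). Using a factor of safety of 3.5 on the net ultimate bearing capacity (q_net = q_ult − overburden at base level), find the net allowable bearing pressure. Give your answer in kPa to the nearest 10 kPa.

q_all(net) ≈ 110 kPa

γ' = 22 − 9.81 = 12.19 kN/m³ (submerged throughout). q = 12.19 × 1.7 = 20.723 kPa.
c·N_c·s_c = 57 × 5.14 × 1.3 = 380.87 kPa
q·N_q = 20.723 × 1 = 20.723 kPa
q_ult = 380.87 + 20.723 = 401.6 kPa.
q_net = 401.6 − 20.723 = 380.87 kPa.
q_all(net) = 380.87 / 3.5 = 108.82 kPa.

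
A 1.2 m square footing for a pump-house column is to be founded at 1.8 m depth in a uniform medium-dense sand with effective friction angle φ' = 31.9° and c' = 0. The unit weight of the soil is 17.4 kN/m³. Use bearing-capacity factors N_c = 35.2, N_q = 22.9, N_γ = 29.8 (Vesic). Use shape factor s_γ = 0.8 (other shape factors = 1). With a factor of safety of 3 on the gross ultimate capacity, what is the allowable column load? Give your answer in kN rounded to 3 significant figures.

q = γ·D_f = 17.4 × 1.8 = 31.32 kPa.
q·N_q = 31.32 × 22.9 = 717.23 kPa
0.5·γ·B·N_γ·s_γ = 0.5 × 17.4 × 1.2 × 29.8 × 0.8 = 248.89 kPa
q_ult = 717.23 + 248.89 = 966.12 kPa.
Gross allowable pressure q_all = 966.12 / 3 = 322.04 kPa.
Footing area = 1.44 m², so allowable column load = 322.04 × 1.44 = 463.74 kN.

P_all ≈ 464 kN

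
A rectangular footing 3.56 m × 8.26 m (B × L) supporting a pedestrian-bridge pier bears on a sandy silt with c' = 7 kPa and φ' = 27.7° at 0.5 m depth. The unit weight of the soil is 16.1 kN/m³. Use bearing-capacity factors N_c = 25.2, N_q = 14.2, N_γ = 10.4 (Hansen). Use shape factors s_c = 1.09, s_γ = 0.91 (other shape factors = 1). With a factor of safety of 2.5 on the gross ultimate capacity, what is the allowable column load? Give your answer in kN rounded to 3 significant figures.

Effective surcharge at the founding depth q = γ·D_f = 16.1 × 0.5 = 8.05 kPa.
q_ult = c·N_c·s_c + q·N_q + 0.5·γ·B·N_γ·s_γ
     = 7 × 25.2 × 1.09 + 8.05 × 14.2 + 0.5 × 16.1 × 3.56 × 10.4 × 0.91
     = 192.28 + 114.31 + 271.22 = 577.81 kPa.
Gross allowable pressure q_all = 577.81 / 2.5 = 231.12 kPa.
Footing area = 29.4056 m², so allowable column load = 231.12 × 29.4056 = 6796.3 kN.

P_all ≈ 6800 kN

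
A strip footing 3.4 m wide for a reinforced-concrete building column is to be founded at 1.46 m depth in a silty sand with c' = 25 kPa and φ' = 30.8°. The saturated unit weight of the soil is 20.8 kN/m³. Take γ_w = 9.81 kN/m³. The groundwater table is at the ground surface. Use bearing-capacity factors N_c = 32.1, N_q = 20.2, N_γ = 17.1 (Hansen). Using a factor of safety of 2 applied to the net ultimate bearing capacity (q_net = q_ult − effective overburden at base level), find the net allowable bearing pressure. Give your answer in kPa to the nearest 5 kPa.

γ' = 20.8 − 9.81 = 10.99 kN/m³ (submerged throughout). q = 10.99 × 1.46 = 16.045 kPa; the same γ' applies in the ½γBN_γ term.
c·N_c = 25 × 32.1 = 802.5 kPa
q·N_q = 16.045 × 20.2 = 324.12 kPa
0.5·γ·B·N_γ = 0.5 × 10.99 × 3.4 × 17.1 = 319.48 kPa
q_ult = 802.5 + 324.12 + 319.48 = 1446.1 kPa.
Net ultimate: q_net = 1446.1 − 16.045 = 1430.1 kPa.
q_all(net) = 1430.1 / 2 = 715.03 kPa.

q_all(net) ≈ 715 kPa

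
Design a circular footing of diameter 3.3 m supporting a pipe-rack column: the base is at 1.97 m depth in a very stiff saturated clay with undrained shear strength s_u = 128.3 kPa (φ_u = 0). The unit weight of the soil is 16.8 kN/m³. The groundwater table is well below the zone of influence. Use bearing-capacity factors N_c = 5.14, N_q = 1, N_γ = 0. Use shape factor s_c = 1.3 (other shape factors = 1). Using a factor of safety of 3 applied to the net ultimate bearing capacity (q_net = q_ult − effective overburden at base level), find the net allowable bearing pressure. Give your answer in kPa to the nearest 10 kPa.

q_all(net) ≈ 290 kPa

q = γ·D_f = 16.8 × 1.97 = 33.096 kPa.
c·N_c·s_c = 128.3 × 5.14 × 1.3 = 857.3 kPa
q·N_q = 33.096 × 1 = 33.096 kPa
q_ult = 857.3 + 33.096 = 890.4 kPa.
Net ultimate: q_net = 890.4 − 33.096 = 857.3 kPa.
q_all(net) = 857.3 / 3 = 285.77 kPa.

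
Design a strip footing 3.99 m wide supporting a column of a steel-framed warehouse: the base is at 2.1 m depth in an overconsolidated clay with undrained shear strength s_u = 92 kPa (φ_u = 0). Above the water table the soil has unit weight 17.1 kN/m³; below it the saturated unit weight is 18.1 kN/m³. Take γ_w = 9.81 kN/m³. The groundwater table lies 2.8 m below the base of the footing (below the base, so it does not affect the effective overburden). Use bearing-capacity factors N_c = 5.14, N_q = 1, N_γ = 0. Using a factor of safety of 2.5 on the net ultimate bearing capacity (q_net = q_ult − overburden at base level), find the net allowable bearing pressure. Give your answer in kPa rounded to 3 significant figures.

q_all(net) ≈ 189 kPa

Overburden at base level: q = 17.1 × 2.1 = 35.91 kPa.
Cohesion term c·N_c = 92 × 5.14 = 472.88 kPa; surcharge term q·N_q = 35.91 × 1 = 35.91 kPa.
q_ult = 472.88 + 35.91 = 508.79 kPa.
q_net = 508.79 − 35.91 = 472.88 kPa.
q_all(net) = 472.88 / 2.5 = 189.15 kPa.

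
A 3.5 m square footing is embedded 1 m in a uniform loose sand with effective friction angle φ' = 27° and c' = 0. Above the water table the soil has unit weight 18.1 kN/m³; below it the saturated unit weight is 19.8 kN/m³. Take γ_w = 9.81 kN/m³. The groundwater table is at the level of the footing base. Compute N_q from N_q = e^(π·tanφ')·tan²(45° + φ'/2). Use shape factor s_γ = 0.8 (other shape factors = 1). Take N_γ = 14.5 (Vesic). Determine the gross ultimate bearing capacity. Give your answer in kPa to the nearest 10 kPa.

tan27° = 0.5095, so N_q = e^(π×0.5095)·tan²(58.5°) = 4.957 × 2.663 = 13.2.
Overburden at base level: q = 18.1 × 1 = 18.1 kPa.
Below the base the soil is submerged, so the ½γBN_γ term uses γ' = 19.8 − 9.81 = 9.99 kN/m³.
Surcharge term q·N_q = 18.1 × 13.199 = 238.9 kPa; self-weight term 0.5·γ·B·N_γ·s_γ = 0.5 × 9.99 × 3.5 × 14.5 × 0.8 = 202.8 kPa.
q_ult = 238.9 + 202.8 = 441.7 kPa.

q_ult ≈ 440 kPa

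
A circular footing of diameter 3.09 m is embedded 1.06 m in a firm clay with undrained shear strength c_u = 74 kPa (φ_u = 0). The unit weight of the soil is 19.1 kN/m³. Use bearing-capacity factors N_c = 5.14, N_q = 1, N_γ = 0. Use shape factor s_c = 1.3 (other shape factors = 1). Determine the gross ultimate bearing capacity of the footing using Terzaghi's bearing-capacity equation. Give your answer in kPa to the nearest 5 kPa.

q_ult ≈ 515 kPa

Effective surcharge at the founding depth q = γ·D_f = 19.1 × 1.06 = 20.246 kPa.
q_ult = c·N_c·s_c + q·N_q
     = 74 × 5.14 × 1.3 + 20.246 × 1
     = 494.47 + 20.246 = 514.71 kPa.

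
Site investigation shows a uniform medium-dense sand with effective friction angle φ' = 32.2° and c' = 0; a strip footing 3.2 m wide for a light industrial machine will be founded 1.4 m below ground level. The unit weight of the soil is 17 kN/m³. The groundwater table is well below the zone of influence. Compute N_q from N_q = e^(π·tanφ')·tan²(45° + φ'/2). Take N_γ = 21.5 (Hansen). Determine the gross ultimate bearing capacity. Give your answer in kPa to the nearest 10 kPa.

q_ult ≈ 1150 kPa

tan32.2° = 0.6297, so N_q = e^(π×0.6297)·tan²(61.1°) = 7.231 × 3.282 = 23.73.
Effective surcharge at the founding depth q = γ·D_f = 17 × 1.4 = 23.8 kPa.
q_ult = q·N_q + 0.5·γ·B·N_γ
     = 23.8 × 23.728 + 0.5 × 17 × 3.2 × 21.5
     = 564.74 + 584.8 = 1149.5 kPa.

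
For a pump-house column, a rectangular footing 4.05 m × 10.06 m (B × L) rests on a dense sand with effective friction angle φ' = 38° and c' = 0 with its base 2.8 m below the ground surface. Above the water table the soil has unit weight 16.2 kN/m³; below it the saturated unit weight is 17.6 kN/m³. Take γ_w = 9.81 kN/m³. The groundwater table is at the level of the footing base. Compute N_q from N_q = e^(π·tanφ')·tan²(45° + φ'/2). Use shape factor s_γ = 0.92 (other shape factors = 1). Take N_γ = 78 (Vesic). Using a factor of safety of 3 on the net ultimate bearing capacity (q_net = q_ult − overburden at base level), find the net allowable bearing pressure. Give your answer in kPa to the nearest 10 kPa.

q_all(net) ≈ 1100 kPa

N_q = e^(π·tan38°)·tan²(64°) = 48.93.
Overburden at base level: q = 16.2 × 2.8 = 45.36 kPa.
Below the base the soil is submerged, so the ½γBN_γ term uses γ' = 17.6 − 9.81 = 7.79 kN/m³.
Surcharge term q·N_q = 45.36 × 48.933 = 2219.6 kPa; self-weight term 0.5·γ·B·N_γ·s_γ = 0.5 × 7.79 × 4.05 × 78 × 0.92 = 1132 kPa.
q_ult = 2219.6 + 1132 = 3351.6 kPa.
q_net = 3351.6 − 45.36 = 3306.2 kPa.
q_all(net) = 3306.2 / 3 = 1102.1 kPa.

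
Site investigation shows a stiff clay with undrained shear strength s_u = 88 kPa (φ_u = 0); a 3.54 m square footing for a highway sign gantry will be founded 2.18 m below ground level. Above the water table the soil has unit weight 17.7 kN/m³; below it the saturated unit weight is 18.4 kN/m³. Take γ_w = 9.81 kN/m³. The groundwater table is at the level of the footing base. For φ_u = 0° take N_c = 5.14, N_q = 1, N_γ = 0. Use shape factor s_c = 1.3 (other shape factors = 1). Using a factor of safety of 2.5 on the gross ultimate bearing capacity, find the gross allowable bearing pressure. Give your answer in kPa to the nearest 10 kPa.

q_all ≈ 250 kPa

q = γ·D_f = 17.7 × 2.18 = 38.586 kPa.
c·N_c·s_c = 88 × 5.14 × 1.3 = 588.02 kPa
q·N_q = 38.586 × 1 = 38.586 kPa
q_ult = 588.02 + 38.586 = 626.6 kPa.
q_all = 626.6 / 2.5 = 250.64 kPa.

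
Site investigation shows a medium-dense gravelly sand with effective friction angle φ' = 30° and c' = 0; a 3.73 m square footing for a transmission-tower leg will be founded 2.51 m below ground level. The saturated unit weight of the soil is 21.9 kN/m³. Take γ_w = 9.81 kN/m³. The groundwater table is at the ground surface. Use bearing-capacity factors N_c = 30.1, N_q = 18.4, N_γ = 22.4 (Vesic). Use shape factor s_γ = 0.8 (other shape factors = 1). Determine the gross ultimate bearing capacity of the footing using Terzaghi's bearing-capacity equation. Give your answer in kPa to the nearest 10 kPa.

q_ult ≈ 960 kPa

Water table at ground surface, so effective unit weight γ' = 21.9 − 9.81 = 12.09 kN/m³ is used throughout; overburden q = 12.09 × 2.51 = 30.346 kPa; the same γ' applies in the ½γBN_γ term.
Surcharge term q·N_q = 30.346 × 18.4 = 558.36 kPa; self-weight term 0.5·γ·B·N_γ·s_γ = 0.5 × 12.09 × 3.73 × 22.4 × 0.8 = 404.06 kPa.
q_ult = 558.36 + 404.06 = 962.42 kPa.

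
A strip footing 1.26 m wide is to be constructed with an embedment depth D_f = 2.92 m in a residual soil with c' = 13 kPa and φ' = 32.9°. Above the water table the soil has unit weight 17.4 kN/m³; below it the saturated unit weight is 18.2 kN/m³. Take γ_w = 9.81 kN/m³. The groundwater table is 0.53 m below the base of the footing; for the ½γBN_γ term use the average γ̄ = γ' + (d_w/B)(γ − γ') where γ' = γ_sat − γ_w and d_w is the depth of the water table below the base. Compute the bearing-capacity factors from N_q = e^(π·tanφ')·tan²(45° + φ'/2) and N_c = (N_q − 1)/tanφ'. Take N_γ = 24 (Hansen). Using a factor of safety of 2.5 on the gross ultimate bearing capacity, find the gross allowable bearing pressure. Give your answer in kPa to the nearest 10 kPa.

N_q = e^(π·tan32.9°)·tan²(61.45°) = 25.78; N_c = (N_q − 1)/tanφ' = 38.31.
Effective surcharge at the founding depth q = γ·D_f = 17.4 × 2.92 = 50.808 kPa.
With d_w = 0.53 m < B, γ̄ = 8.39 + (0.53/1.26) × (17.4 − 8.39) = 12.18 kN/m³.
q_ult = c·N_c + q·N_q + 0.5·γ·B·N_γ
     = 13 × 38.307 + 50.808 × 25.782 + 0.5 × 12.18 × 1.26 × 24
     = 498 + 1309.9 + 184.16 = 1992.1 kPa.
q_all = 1992.1 / 2.5 = 796.84 kPa.

q_all ≈ 800 kPa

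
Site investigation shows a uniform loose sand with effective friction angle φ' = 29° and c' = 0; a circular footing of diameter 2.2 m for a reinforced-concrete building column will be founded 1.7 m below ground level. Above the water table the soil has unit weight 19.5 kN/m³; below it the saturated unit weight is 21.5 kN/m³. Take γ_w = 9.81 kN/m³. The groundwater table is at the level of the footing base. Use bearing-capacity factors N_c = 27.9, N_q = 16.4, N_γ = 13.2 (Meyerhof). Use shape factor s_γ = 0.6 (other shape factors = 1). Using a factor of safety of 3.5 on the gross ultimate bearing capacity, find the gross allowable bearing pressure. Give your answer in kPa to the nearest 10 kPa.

q_all ≈ 180 kPa

Overburden at base level: q = 19.5 × 1.7 = 33.15 kPa.
Below the base the soil is submerged, so the ½γBN_γ term uses γ' = 21.5 − 9.81 = 11.69 kN/m³.
Surcharge term q·N_q = 33.15 × 16.4 = 543.66 kPa; self-weight term 0.5·γ·B·N_γ·s_γ = 0.5 × 11.69 × 2.2 × 13.2 × 0.6 = 101.84 kPa.
q_ult = 543.66 + 101.84 = 645.5 kPa.
q_all = 645.5 / 3.5 = 184.43 kPa.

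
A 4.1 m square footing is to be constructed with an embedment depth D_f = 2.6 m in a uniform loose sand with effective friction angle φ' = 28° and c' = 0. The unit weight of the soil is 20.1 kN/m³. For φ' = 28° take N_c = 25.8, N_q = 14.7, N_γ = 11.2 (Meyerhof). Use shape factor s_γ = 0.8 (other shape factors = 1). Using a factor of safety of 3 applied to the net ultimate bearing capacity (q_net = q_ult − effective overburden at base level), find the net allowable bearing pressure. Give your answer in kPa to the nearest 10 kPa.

q_all(net) ≈ 360 kPa

Overburden at base level: q = 20.1 × 2.6 = 52.26 kPa.
Surcharge term q·N_q = 52.26 × 14.7 = 768.22 kPa; self-weight term 0.5·γ·B·N_γ·s_γ = 0.5 × 20.1 × 4.1 × 11.2 × 0.8 = 369.2 kPa.
q_ult = 768.22 + 369.2 = 1137.4 kPa.
Net ultimate: q_net = 1137.4 − 52.26 = 1085.2 kPa.
q_all(net) = 1085.2 / 3 = 361.72 kPa.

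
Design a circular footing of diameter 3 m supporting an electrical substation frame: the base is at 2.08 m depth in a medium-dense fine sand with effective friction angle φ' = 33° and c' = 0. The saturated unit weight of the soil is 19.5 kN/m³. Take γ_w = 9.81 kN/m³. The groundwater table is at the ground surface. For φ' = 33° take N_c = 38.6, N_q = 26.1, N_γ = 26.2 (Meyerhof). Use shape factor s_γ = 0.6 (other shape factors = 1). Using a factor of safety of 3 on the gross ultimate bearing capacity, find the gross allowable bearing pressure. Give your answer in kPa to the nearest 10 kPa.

q_all ≈ 250 kPa

γ' = 19.5 − 9.81 = 9.69 kN/m³ (submerged throughout). q = 9.69 × 2.08 = 20.155 kPa; the same γ' applies in the ½γBN_γ term.
q·N_q = 20.155 × 26.1 = 526.05 kPa
0.5·γ·B·N_γ·s_γ = 0.5 × 9.69 × 3 × 26.2 × 0.6 = 228.49 kPa
q_ult = 526.05 + 228.49 = 754.54 kPa.
q_all = 754.54 / 3 = 251.51 kPa.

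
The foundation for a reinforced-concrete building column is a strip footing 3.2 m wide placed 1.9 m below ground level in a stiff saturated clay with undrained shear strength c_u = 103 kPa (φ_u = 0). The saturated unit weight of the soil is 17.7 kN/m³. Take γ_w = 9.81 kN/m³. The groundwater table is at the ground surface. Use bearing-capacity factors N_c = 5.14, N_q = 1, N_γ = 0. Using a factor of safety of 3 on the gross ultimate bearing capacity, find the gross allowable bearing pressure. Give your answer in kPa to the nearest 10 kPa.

γ' = 17.7 − 9.81 = 7.89 kN/m³ (submerged throughout). q = 7.89 × 1.9 = 14.991 kPa.
c·N_c = 103 × 5.14 = 529.42 kPa
q·N_q = 14.991 × 1 = 14.991 kPa
q_ult = 529.42 + 14.991 = 544.41 kPa.
q_all = 544.41 / 3 = 181.47 kPa.

q_all ≈ 180 kPa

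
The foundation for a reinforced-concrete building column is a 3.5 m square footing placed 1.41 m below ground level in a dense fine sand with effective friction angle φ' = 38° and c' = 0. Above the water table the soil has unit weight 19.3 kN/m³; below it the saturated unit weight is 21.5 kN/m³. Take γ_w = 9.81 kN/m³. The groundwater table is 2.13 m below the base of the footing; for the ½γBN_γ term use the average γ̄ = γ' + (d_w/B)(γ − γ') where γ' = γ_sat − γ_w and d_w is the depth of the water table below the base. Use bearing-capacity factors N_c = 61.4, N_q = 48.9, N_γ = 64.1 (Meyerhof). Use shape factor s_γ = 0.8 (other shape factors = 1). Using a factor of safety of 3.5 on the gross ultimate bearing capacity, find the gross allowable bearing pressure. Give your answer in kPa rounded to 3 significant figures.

q_all ≈ 799 kPa

Effective surcharge at the founding depth q = γ·D_f = 19.3 × 1.41 = 27.213 kPa.
With d_w = 2.13 m < B, γ̄ = 11.69 + (2.13/3.5) × (19.3 − 11.69) = 16.321 kN/m³.
q_ult = q·N_q + 0.5·γ·B·N_γ·s_γ
     = 27.213 × 48.9 + 0.5 × 16.321 × 3.5 × 64.1 × 0.8
     = 1330.7 + 1464.7 = 2795.4 kPa.
q_all = 2795.4 / 3.5 = 798.68 kPa.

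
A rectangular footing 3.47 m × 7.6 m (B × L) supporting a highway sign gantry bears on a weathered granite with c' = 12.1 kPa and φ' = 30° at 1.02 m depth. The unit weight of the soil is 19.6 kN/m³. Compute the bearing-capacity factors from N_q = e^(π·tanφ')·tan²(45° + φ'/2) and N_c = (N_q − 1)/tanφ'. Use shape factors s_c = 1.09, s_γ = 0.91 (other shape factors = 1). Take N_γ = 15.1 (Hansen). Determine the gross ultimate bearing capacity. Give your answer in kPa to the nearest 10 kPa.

q_ult ≈ 1230 kPa

tan30° = 0.5774, so N_q = e^(π×0.5774)·tan²(60°) = 6.134 × 3.0 = 18.4.
N_c = (18.4 − 1)/tan30° = 30.14.
Effective surcharge at the founding depth q = γ·D_f = 19.6 × 1.02 = 19.992 kPa.
q_ult = c·N_c·s_c + q·N_q + 0.5·γ·B·N_γ·s_γ
     = 12.1 × 30.14 × 1.09 + 19.992 × 18.401 + 0.5 × 19.6 × 3.47 × 15.1 × 0.91
     = 397.51 + 367.88 + 467.28 = 1232.7 kPa.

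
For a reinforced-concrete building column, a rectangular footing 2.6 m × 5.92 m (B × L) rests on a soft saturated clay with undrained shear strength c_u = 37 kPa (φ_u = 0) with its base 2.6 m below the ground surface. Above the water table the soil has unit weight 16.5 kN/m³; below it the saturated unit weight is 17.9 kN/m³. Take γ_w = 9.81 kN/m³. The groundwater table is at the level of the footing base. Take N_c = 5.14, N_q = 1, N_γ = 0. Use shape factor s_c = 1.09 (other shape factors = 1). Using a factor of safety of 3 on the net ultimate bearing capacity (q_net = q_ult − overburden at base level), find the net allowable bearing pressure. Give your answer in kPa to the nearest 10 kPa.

q_all(net) ≈ 70 kPa

Effective surcharge at the founding depth q = γ·D_f = 16.5 × 2.6 = 42.9 kPa.
q_ult = c·N_c·s_c + q·N_q
     = 37 × 5.14 × 1.09 + 42.9 × 1
     = 207.3 + 42.9 = 250.2 kPa.
q_net = 250.2 − 42.9 = 207.3 kPa.
q_all(net) = 207.3 / 3 = 69.099 kPa.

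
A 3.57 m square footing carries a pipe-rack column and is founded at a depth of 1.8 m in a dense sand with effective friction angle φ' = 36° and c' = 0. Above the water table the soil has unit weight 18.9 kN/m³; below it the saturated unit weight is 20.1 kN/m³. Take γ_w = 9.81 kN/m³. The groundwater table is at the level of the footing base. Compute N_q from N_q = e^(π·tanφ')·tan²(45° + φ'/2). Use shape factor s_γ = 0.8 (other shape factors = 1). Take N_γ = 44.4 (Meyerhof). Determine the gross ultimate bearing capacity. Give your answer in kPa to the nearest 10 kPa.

tan36° = 0.7265, so N_q = e^(π×0.7265)·tan²(63°) = 9.801 × 3.852 = 37.75.
Overburden at base level: q = 18.9 × 1.8 = 34.02 kPa.
Below the base the soil is submerged, so the ½γBN_γ term uses γ' = 20.1 − 9.81 = 10.29 kN/m³.
Surcharge term q·N_q = 34.02 × 37.752 = 1284.3 kPa; self-weight term 0.5·γ·B·N_γ·s_γ = 0.5 × 10.29 × 3.57 × 44.4 × 0.8 = 652.42 kPa.
q_ult = 1284.3 + 652.42 = 1936.8 kPa.

q_ult ≈ 1940 kPa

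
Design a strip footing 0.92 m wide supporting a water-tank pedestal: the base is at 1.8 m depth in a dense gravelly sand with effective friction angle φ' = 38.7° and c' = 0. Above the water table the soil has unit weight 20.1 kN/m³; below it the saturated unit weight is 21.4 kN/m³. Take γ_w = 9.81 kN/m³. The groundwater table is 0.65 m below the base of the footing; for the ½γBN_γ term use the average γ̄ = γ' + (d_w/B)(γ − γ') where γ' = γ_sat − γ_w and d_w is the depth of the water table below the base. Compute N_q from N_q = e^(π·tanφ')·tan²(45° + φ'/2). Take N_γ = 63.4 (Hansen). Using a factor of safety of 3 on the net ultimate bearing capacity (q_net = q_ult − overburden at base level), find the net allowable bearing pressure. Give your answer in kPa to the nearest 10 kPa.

N_q = e^(π·tan38.7°)·tan²(64.35°) = 53.73.
Effective surcharge at the founding depth q = γ·D_f = 20.1 × 1.8 = 36.18 kPa.
With d_w = 0.65 m < B, γ̄ = 11.59 + (0.65/0.92) × (20.1 − 11.59) = 17.602 kN/m³.
q_ult = q·N_q + 0.5·γ·B·N_γ
     = 36.18 × 53.733 + 0.5 × 17.602 × 0.92 × 63.4
     = 1944.1 + 513.36 = 2457.4 kPa.
q_net = 2457.4 − 36.18 = 2421.2 kPa.
q_all(net) = 2421.2 / 3 = 807.08 kPa.

q_all(net) ≈ 810 kPa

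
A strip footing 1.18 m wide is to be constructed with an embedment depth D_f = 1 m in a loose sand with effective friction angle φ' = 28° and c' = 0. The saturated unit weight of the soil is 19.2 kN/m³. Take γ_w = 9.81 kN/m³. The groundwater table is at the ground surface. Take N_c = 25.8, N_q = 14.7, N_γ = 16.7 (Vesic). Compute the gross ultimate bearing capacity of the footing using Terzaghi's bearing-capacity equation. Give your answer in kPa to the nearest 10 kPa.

q_ult ≈ 230 kPa

With the water table at the surface the whole profile is submerged: γ' = 19.2 − 9.81 = 9.39 kN/m³, so q = γ'·D_f = 9.39 kPa; the same γ' applies in the ½γBN_γ term.
q_ult = q·N_q + 0.5·γ·B·N_γ
     = 9.39 × 14.7 + 0.5 × 9.39 × 1.18 × 16.7
     = 138.03 + 92.52 = 230.55 kPa.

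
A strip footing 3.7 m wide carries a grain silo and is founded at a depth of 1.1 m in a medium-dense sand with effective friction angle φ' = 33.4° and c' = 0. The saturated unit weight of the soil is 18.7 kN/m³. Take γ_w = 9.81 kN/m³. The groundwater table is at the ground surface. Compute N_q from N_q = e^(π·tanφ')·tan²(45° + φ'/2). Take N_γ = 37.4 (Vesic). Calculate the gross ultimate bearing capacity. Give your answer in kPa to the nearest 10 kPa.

q_ult ≈ 880 kPa

tan33.4° = 0.6594, so N_q = e^(π×0.6594)·tan²(61.7°) = 7.937 × 3.449 = 27.38.
γ' = 18.7 − 9.81 = 8.89 kN/m³ (submerged throughout). q = 8.89 × 1.1 = 9.779 kPa; the same γ' applies in the ½γBN_γ term.
q·N_q = 9.779 × 27.375 = 267.7 kPa
0.5·γ·B·N_γ = 0.5 × 8.89 × 3.7 × 37.4 = 615.1 kPa
q_ult = 267.7 + 615.1 = 882.8 kPa.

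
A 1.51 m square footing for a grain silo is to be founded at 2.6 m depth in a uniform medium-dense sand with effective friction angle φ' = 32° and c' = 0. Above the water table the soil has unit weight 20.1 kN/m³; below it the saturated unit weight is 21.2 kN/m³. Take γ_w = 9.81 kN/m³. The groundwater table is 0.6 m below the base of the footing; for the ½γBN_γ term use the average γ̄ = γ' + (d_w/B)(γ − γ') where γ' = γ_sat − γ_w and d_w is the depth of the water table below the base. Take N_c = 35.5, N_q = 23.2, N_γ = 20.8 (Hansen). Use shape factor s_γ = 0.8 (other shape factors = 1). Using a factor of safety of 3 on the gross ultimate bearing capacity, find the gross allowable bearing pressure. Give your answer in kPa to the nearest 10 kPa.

Effective surcharge at the founding depth q = γ·D_f = 20.1 × 2.6 = 52.26 kPa.
With d_w = 0.6 m < B, γ̄ = 11.39 + (0.6/1.51) × (20.1 − 11.39) = 14.851 kN/m³.
q_ult = q·N_q + 0.5·γ·B·N_γ·s_γ
     = 52.26 × 23.2 + 0.5 × 14.851 × 1.51 × 20.8 × 0.8
     = 1212.4 + 186.58 = 1399 kPa.
q_all = 1399 / 3 = 466.34 kPa.

q_all ≈ 470 kPa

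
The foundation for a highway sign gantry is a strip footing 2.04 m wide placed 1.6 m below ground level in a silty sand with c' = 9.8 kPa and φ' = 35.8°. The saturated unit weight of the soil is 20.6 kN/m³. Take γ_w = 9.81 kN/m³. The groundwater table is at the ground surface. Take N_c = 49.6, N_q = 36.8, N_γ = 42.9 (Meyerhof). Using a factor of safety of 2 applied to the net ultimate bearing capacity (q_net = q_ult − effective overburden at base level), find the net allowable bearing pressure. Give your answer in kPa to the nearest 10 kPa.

q_all(net) ≈ 790 kPa

With the water table at the surface the whole profile is submerged: γ' = 20.6 − 9.81 = 10.79 kN/m³, so q = γ'·D_f = 17.264 kPa; the same γ' applies in the ½γBN_γ term.
q_ult = c·N_c + q·N_q + 0.5·γ·B·N_γ
     = 9.8 × 49.6 + 17.264 × 36.8 + 0.5 × 10.79 × 2.04 × 42.9
     = 486.08 + 635.32 + 472.15 = 1593.5 kPa.
Net ultimate: q_net = 1593.5 − 17.264 = 1576.3 kPa.
q_all(net) = 1576.3 / 2 = 788.14 kPa.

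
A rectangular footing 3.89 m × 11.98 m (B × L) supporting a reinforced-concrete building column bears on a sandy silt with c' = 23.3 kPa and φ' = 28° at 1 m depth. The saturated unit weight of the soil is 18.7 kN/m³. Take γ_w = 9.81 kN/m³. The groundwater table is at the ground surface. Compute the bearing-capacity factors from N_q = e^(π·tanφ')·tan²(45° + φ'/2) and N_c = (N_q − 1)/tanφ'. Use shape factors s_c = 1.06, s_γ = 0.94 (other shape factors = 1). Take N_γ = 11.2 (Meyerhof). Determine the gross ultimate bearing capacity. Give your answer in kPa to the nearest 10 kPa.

tan28° = 0.5317, so N_q = e^(π×0.5317)·tan²(59°) = 5.314 × 2.77 = 14.72.
N_c = (14.72 − 1)/tan28° = 25.8.
Water table at ground surface, so effective unit weight γ' = 18.7 − 9.81 = 8.89 kN/m³ is used throughout; overburden q = 8.89 × 1 = 8.89 kPa; the same γ' applies in the ½γBN_γ term.
Cohesion term c·N_c·s_c = 23.3 × 25.803 × 1.06 = 637.29 kPa; surcharge term q·N_q = 8.89 × 14.72 = 130.86 kPa; self-weight term 0.5·γ·B·N_γ·s_γ = 0.5 × 8.89 × 3.89 × 11.2 × 0.94 = 182.04 kPa.
q_ult = 637.29 + 130.86 + 182.04 = 950.19 kPa.

q_ult ≈ 950 kPa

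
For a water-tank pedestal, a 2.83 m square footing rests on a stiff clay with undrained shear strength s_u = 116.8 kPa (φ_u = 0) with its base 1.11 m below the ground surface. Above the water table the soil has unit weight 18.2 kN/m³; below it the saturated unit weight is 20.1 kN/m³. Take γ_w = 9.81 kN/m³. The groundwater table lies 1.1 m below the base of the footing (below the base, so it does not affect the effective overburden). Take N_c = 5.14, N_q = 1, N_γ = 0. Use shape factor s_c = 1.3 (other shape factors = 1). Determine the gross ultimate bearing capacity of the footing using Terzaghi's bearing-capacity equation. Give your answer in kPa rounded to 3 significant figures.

q_ult ≈ 801 kPa

Overburden at base level: q = 18.2 × 1.11 = 20.202 kPa.
Cohesion term c·N_c·s_c = 116.8 × 5.14 × 1.3 = 780.46 kPa; surcharge term q·N_q = 20.202 × 1 = 20.202 kPa.
q_ult = 780.46 + 20.202 = 800.66 kPa.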